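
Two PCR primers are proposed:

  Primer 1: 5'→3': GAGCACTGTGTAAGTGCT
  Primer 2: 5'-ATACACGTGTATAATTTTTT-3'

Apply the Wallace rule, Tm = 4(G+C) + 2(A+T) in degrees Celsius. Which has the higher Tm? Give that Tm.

Primer 1: A+T=9, G+C=9 → Tm = 2(9)+4(9) = 54°C
Primer 2: A+T=16, G+C=4 → Tm = 2(16)+4(4) = 48°C
54°C vs 48°C → primer 1 is higher.

Primer 1, 54°C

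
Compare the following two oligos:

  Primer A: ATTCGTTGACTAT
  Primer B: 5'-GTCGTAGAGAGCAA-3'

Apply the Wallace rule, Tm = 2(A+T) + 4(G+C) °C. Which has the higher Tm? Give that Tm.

Primer B, 42°C

Primer A: A+T=9, G+C=4 → Tm = 2(9)+4(4) = 34°C
Primer B: A+T=7, G+C=7 → Tm = 2(7)+4(7) = 42°C
34°C vs 42°C → primer B is higher.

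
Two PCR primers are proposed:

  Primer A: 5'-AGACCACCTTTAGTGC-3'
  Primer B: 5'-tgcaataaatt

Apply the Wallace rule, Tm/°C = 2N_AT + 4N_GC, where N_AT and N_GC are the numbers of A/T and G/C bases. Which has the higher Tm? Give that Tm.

Primer A, 48°C

Primer A: A+T=8, G+C=8 → Tm = 2(8)+4(8) = 48°C
Primer B: A+T=9, G+C=2 → Tm = 2(9)+4(2) = 26°C
48°C vs 26°C → primer A is higher.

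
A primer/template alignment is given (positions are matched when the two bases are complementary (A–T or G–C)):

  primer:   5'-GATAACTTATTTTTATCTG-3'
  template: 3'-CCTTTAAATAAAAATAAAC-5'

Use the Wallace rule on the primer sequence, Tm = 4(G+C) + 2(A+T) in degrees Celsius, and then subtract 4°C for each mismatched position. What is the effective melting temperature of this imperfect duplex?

30°C

Primer base counts: A=5, T=10, G=2, C=2 → A+T=15, G+C=4
Perfect-match Tm = 2(15) + 4(4) = 30 + 16 = 46°C
Mismatches (positions where the bases are not complementary): 4 (at positions 2, 3, 6, 17)
Effective Tm = 46 − 4×4 = 46 − 16 = 30°C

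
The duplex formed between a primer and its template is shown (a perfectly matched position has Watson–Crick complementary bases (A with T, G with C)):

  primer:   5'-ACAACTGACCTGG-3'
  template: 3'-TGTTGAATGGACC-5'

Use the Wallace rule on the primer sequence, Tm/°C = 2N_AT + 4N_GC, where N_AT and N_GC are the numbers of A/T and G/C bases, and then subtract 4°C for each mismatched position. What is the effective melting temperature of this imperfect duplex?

36°C

Primer base counts: A=4, T=2, G=3, C=4 → A+T=6, G+C=7
Perfect-match Tm = 2(6) + 4(7) = 12 + 28 = 40°C
Mismatches (positions where the bases are not complementary): 1 (at position 7)
Effective Tm = 40 − 1×4 = 40 − 4 = 36°C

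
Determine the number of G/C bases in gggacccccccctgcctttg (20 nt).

Counting bases: G=5, C=10, T=4, A=1
G+C = 5 + 10 = 15

15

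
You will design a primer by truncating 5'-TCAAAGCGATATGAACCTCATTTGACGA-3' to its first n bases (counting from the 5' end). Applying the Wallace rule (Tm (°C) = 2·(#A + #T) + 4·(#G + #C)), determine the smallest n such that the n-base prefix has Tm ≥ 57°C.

First 20 bases: TCAAAGCGATATGAACCTCA → Tm = 56°C (< 57°C)
First 21 bases: TCAAAGCGATATGAACCTCAT → Tm = 58°C (≥ 57°C)
Each additional base adds 2°C (A/T) or 4°C (G/C), so Tm is non-decreasing in n; n = 21 is the first length to reach 57°C.

n = 21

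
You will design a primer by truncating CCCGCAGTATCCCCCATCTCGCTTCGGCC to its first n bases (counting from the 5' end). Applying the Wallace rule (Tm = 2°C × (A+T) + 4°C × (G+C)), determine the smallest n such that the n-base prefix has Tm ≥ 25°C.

n = 7

First 6 bases: CCCGCA → Tm = 22°C (< 25°C)
First 7 bases: CCCGCAG → Tm = 26°C (≥ 25°C)
Since every base adds ≥2°C, Tm only increases with n, so the threshold is first crossed at n = 7.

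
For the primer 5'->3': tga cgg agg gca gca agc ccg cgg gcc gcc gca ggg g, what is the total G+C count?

Counting bases: C=12, A=6, G=18, T=1
G+C = 18 + 12 = 30

30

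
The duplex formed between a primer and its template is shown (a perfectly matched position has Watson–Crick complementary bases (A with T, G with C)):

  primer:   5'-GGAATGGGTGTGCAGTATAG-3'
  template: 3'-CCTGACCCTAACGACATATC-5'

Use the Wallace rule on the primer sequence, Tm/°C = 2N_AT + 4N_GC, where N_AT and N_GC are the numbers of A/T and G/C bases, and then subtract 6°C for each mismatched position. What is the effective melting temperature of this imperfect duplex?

36°C

Primer base counts: A=5, T=5, G=9, C=1 → A+T=10, G+C=10
Perfect-match Tm = 2(10) + 4(10) = 20 + 40 = 60°C
Mismatches (positions where the bases are not complementary): 4 (at positions 4, 9, 10, 14)
Effective Tm = 60 − 4×6 = 60 − 24 = 36°C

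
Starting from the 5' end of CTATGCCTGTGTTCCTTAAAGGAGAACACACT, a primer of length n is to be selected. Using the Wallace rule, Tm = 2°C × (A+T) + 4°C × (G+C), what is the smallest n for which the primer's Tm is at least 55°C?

n = 20

First 19 bases: CTATGCCTGTGTTCCTTAA → Tm = 54°C (< 55°C)
First 20 bases: CTATGCCTGTGTTCCTTAAA → Tm = 56°C (≥ 55°C)
Each additional base adds 2°C (A/T) or 4°C (G/C), so Tm is non-decreasing in n; n = 20 is the first length to reach 55°C.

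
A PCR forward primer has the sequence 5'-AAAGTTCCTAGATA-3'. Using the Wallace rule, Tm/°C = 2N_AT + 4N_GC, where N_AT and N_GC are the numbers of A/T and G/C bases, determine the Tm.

T=4, C=2, G=2, A=6
A+T = 10, G+C = 4
Tm = 4·4 + 2·10 = 16 + 20 = 36°C

36°C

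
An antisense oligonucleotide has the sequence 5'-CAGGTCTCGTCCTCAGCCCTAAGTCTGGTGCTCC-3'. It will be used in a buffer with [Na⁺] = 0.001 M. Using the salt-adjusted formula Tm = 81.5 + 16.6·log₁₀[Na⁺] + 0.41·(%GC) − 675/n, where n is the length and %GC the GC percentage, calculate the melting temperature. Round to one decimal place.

Length n = 34. Counting bases: T=9, A=4, G=8, C=13
G+C = 21, so %GC = 21/34 × 100 = 61.765%
Salt term: 16.6 × (-3) = -49.8
GC term: 0.41 × 61.765 = 25.324; length term: −675/34 = −19.853
Tm = 81.5 + (-49.8) + 25.324 − 19.853 = 37.171 → 37.2°C

37.2°C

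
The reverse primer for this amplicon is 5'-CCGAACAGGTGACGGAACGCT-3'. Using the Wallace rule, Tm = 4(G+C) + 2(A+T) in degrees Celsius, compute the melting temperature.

68°C

Base counts: A=6, G=7, C=6, T=2
A+T = 8, G+C = 13
Tm = 2×8 + 4×13 = 68°C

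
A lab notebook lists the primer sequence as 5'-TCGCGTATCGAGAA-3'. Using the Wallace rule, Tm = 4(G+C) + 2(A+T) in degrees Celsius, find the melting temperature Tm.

42°C

Scanning the sequence gives G=4, A=4, T=3, C=3.
AT pairs contribute 7, GC pairs contribute 7.
Tm = 4·7 + 2·7 = 28 + 14 = 42°C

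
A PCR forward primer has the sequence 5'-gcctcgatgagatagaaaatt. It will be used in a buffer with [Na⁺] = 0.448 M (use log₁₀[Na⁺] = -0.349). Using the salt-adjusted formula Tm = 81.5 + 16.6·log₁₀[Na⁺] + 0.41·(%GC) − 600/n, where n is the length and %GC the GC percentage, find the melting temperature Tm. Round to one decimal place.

Length n = 21. A=8, C=3, G=5, T=5
G+C = 8, so %GC = 8/21 × 100 = 38.095%
Salt term: 16.6 × (-0.349) = -5.793
GC term: 0.41 × 38.095 = 15.619; length term: −600/21 = −28.571
Tm = 81.5 + (-5.793) + 15.619 − 28.571 = 62.755 → 62.8°C

62.8°C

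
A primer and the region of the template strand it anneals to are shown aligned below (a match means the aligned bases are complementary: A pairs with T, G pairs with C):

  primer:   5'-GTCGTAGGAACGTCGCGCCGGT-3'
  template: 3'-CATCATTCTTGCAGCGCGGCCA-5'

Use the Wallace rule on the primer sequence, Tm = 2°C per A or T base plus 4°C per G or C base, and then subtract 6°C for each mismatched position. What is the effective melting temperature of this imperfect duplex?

Primer base counts: A=3, T=4, G=9, C=6 → A+T=7, G+C=15
Perfect-match Tm = 2(7) + 4(15) = 14 + 60 = 74°C
Mismatches (positions where the bases are not complementary): 2 (at positions 3, 7)
Effective Tm = 74 − 2×6 = 74 − 12 = 62°C

62°C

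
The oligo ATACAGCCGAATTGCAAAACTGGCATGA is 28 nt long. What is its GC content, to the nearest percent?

G=6, C=6, A=11, T=5
G+C = 6 + 6 = 12 out of 28 bases
%GC = 12/28 × 100 = 42.86% ≈ 43%

43%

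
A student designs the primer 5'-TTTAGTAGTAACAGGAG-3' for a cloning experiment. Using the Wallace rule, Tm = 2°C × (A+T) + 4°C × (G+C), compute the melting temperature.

Scanning the sequence gives A=6, G=5, T=5, C=1.
A+T = 11, G+C = 6
Tm = 2(11) + 4(6) = 22 + 24 = 46°C

46°C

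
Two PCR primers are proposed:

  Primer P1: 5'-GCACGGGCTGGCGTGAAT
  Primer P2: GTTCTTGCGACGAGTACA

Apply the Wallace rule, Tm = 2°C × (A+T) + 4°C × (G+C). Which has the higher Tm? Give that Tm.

Primer P1, 60°C

Primer P1: A+T=6, G+C=12 → Tm = 2(6)+4(12) = 60°C
Primer P2: A+T=9, G+C=9 → Tm = 2(9)+4(9) = 54°C
60°C vs 54°C → primer P1 is higher.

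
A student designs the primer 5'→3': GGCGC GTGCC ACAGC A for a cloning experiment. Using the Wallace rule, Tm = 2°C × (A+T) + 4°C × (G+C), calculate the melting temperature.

Base counts: T=1, C=6, A=3, G=6
AT pairs contribute 4, GC pairs contribute 12.
Tm = 2(4) + 4(12) = 8 + 48 = 56°C

56°C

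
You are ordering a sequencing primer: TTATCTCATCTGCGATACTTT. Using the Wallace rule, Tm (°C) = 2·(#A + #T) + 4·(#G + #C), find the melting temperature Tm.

56°C

Scanning the sequence gives G=2, A=4, T=10, C=5.
AT pairs contribute 14, GC pairs contribute 7.
Tm = 4·7 + 2·14 = 28 + 28 = 56°C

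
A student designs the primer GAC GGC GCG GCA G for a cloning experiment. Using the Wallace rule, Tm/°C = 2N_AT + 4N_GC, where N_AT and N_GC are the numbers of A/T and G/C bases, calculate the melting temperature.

Scanning the sequence gives C=4, A=2, T=0, G=7.
A+T = 2, G+C = 11
Tm = 4·11 + 2·2 = 44 + 4 = 48°C

48°C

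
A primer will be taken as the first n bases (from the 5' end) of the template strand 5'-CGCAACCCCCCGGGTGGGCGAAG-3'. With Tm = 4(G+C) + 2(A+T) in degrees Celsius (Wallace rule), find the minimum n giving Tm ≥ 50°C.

n = 14

First 13 bases: CGCAACCCCCCGG → Tm = 48°C (< 50°C)
First 14 bases: CGCAACCCCCCGGG → Tm = 52°C (≥ 50°C)
Each additional base adds 2°C (A/T) or 4°C (G/C), so Tm is non-decreasing in n; n = 14 is the first length to reach 50°C.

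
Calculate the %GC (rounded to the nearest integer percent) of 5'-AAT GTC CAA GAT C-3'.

38%

Counting bases: T=3, A=5, G=2, C=3
G+C = 2 + 3 = 5 out of 13 bases
%GC = 5/13 × 100 = 38.46% ≈ 38%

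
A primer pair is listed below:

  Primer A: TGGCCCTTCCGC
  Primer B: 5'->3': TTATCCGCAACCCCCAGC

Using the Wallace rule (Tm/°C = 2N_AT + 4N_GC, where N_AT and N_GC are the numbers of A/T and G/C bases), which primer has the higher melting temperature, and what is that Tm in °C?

Primer B, 58°C

Primer A: A+T=3, G+C=9 → Tm = 2(3)+4(9) = 42°C
Primer B: A+T=7, G+C=11 → Tm = 2(7)+4(11) = 58°C
42°C vs 58°C → primer B is higher.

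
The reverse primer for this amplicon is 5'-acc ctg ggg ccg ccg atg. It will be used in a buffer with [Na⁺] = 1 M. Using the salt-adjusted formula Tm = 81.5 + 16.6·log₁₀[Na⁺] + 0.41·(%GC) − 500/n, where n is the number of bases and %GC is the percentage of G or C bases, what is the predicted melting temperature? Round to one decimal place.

85.6°C

Length n = 18. Counting bases: G=7, C=7, T=2, A=2
G+C = 14, so %GC = 14/18 × 100 = 77.778%
Salt term: 16.6 × (0) = 0
GC term: 0.41 × 77.778 = 31.889; length term: −500/18 = −27.778
Tm = 81.5 + (0) + 31.889 − 27.778 = 85.611 → 85.6°C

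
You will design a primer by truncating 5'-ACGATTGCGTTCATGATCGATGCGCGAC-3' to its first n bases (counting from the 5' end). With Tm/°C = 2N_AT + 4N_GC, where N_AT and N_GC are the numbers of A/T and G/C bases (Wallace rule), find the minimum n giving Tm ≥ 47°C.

n = 17

First 16 bases: ACGATTGCGTTCATGA → Tm = 46°C (< 47°C)
First 17 bases: ACGATTGCGTTCATGAT → Tm = 48°C (≥ 47°C)
Since every base adds ≥2°C, Tm only increases with n, so the threshold is first crossed at n = 17.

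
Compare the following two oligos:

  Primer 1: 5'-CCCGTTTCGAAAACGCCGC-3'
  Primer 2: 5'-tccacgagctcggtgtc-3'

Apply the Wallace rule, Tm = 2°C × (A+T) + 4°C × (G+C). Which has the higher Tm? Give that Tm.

Primer 1: A+T=7, G+C=12 → Tm = 2(7)+4(12) = 62°C
Primer 2: A+T=6, G+C=11 → Tm = 2(6)+4(11) = 56°C
62°C vs 56°C → primer 1 is higher.

Primer 1, 62°C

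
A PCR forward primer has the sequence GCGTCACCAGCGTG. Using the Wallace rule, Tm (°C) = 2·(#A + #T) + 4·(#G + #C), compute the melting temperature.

48°C

Scanning the sequence gives A=2, G=5, T=2, C=5.
AT pairs contribute 4, GC pairs contribute 10.
Tm = 2×4 + 4×10 = 48°C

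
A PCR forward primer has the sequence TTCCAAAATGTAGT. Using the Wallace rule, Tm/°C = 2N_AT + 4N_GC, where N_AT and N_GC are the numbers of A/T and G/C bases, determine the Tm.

Base counts: A=5, G=2, C=2, T=5
AT pairs contribute 10, GC pairs contribute 4.
Tm = 4·4 + 2·10 = 16 + 20 = 36°C

36°C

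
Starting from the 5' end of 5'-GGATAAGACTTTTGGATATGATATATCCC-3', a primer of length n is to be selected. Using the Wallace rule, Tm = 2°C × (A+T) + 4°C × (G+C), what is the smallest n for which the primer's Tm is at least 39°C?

First 14 bases: GGATAAGACTTTTG → Tm = 38°C (< 39°C)
First 15 bases: GGATAAGACTTTTGG → Tm = 42°C (≥ 39°C)
Each additional base adds 2°C (A/T) or 4°C (G/C), so Tm is non-decreasing in n; n = 15 is the first length to reach 39°C.

n = 15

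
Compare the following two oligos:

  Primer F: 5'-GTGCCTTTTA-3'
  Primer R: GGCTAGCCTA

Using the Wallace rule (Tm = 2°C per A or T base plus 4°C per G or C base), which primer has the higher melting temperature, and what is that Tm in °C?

Primer R, 32°C

Primer F: A+T=6, G+C=4 → Tm = 2(6)+4(4) = 28°C
Primer R: A+T=4, G+C=6 → Tm = 2(4)+4(6) = 32°C
28°C vs 32°C → primer R is higher.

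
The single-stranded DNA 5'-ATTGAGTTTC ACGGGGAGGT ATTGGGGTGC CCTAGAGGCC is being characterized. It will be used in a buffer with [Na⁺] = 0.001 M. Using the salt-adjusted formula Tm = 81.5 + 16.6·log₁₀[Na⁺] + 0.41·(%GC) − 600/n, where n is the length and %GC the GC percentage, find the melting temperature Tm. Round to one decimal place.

Length n = 40. Counting bases: C=7, G=16, T=10, A=7
G+C = 23, so %GC = 23/40 × 100 = 57.5%
Salt term: 16.6 × (-3) = -49.8
GC term: 0.41 × 57.5 = 23.575; length term: −600/40 = −15
Tm = 81.5 + (-49.8) + 23.575 − 15 = 40.275 → 40.3°C

40.3°C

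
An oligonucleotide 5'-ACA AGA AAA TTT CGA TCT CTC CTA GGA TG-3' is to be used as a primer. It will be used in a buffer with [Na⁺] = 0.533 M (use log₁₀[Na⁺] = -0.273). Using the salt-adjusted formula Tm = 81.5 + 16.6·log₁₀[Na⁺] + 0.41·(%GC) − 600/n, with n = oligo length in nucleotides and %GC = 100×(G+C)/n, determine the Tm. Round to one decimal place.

Length n = 29. Base counts: T=8, C=6, A=10, G=5
G+C = 11, so %GC = 11/29 × 100 = 37.931%
Salt term: 16.6 × (-0.273) = -4.532
GC term: 0.41 × 37.931 = 15.552; length term: −600/29 = −20.69
Tm = 81.5 + (-4.532) + 15.552 − 20.69 = 71.83 → 71.8°C

71.8°C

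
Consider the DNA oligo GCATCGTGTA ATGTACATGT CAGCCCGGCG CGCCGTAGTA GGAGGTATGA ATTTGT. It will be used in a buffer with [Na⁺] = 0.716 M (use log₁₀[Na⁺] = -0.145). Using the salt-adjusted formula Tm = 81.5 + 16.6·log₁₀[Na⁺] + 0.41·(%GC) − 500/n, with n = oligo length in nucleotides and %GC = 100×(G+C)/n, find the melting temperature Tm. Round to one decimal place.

Length n = 56. Scanning the sequence gives G=18, C=11, A=12, T=15.
G+C = 29, so %GC = 29/56 × 100 = 51.786%
Salt term: 16.6 × (-0.145) = -2.407
GC term: 0.41 × 51.786 = 21.232; length term: −500/56 = −8.929
Tm = 81.5 + (-2.407) + 21.232 − 8.929 = 91.396 → 91.4°C

91.4°C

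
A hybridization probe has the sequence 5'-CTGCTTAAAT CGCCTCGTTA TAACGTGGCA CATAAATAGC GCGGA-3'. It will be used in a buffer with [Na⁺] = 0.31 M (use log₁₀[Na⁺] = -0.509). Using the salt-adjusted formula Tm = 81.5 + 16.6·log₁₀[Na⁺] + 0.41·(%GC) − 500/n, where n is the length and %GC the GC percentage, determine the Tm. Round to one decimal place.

Length n = 45. Base counts: G=10, A=13, T=11, C=11
G+C = 21, so %GC = 21/45 × 100 = 46.667%
Salt term: 16.6 × (-0.509) = -8.449
GC term: 0.41 × 46.667 = 19.133; length term: −500/45 = −11.111
Tm = 81.5 + (-8.449) + 19.133 − 11.111 = 81.073 → 81.1°C

81.1°C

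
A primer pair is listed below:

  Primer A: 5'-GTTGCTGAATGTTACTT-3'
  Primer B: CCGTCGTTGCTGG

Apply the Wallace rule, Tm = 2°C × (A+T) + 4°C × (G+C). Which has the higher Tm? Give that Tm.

Primer A, 46°C

Primer A: A+T=11, G+C=6 → Tm = 2(11)+4(6) = 46°C
Primer B: A+T=4, G+C=9 → Tm = 2(4)+4(9) = 44°C
46°C vs 44°C → primer A is higher.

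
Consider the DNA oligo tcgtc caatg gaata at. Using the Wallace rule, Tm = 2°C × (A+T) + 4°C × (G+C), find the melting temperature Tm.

Base counts: T=5, C=3, G=3, A=6
So N_AT = 11 and N_GC = 6.
Tm = 2(11) + 4(6) = 22 + 24 = 46°C

46°C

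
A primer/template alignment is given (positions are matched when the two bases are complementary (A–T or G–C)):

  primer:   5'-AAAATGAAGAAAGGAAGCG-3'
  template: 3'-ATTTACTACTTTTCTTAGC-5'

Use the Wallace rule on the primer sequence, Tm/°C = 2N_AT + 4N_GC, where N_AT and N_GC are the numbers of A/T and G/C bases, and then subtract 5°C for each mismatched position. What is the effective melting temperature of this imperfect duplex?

Primer base counts: A=11, T=1, G=6, C=1 → A+T=12, G+C=7
Perfect-match Tm = 2(12) + 4(7) = 24 + 28 = 52°C
Mismatches (positions where the bases are not complementary): 4 (at positions 1, 8, 13, 17)
Effective Tm = 52 − 4×5 = 52 − 20 = 32°C

32°C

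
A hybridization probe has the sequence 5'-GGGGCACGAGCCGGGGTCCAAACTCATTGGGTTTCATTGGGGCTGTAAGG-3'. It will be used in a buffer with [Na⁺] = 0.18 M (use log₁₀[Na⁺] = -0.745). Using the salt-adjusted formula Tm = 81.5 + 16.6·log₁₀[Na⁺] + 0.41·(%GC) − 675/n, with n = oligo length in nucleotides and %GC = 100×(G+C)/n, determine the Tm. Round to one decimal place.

80.2°C

Length n = 50. Base counts: T=11, C=10, G=20, A=9
G+C = 30, so %GC = 30/50 × 100 = 60%
Salt term: 16.6 × (-0.745) = -12.367
GC term: 0.41 × 60 = 24.6; length term: −675/50 = −13.5
Tm = 81.5 + (-12.367) + 24.6 − 13.5 = 80.233 → 80.2°C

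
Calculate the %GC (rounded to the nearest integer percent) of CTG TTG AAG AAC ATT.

Base counts: T=5, C=2, A=5, G=3
G+C = 3 + 2 = 5 out of 15 bases
%GC = 5/15 × 100 = 33.33% ≈ 33%

33%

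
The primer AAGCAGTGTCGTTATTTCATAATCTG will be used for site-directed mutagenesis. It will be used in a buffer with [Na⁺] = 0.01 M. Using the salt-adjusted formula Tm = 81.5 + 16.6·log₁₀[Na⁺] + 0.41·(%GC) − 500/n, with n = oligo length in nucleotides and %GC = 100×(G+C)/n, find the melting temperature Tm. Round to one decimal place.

43.3°C

Length n = 26. Counting bases: A=7, G=5, C=4, T=10
G+C = 9, so %GC = 9/26 × 100 = 34.615%
Salt term: 16.6 × (-2) = -33.2
GC term: 0.41 × 34.615 = 14.192; length term: −500/26 = −19.231
Tm = 81.5 + (-33.2) + 14.192 − 19.231 = 43.261 → 43.3°C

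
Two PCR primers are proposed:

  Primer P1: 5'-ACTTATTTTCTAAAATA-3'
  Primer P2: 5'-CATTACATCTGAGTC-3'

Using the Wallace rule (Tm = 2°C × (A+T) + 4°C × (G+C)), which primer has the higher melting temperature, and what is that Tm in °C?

Primer P2, 42°C

Primer P1: A+T=15, G+C=2 → Tm = 2(15)+4(2) = 38°C
Primer P2: A+T=9, G+C=6 → Tm = 2(9)+4(6) = 42°C
38°C vs 42°C → primer P2 is higher.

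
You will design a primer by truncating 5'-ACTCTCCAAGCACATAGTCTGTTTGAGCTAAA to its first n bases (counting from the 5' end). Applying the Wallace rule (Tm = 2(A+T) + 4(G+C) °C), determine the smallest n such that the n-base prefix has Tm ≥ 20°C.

n = 7

First 6 bases: ACTCTC → Tm = 18°C (< 20°C)
First 7 bases: ACTCTCC → Tm = 22°C (≥ 20°C)
Each additional base adds 2°C (A/T) or 4°C (G/C), so Tm is non-decreasing in n; n = 7 is the first length to reach 20°C.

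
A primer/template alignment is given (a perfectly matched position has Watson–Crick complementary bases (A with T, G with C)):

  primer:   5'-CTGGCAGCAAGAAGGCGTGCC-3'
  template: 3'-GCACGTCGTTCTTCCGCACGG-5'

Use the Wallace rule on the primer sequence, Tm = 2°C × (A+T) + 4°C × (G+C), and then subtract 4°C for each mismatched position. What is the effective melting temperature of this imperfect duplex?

62°C

Primer base counts: A=5, T=2, G=8, C=6 → A+T=7, G+C=14
Perfect-match Tm = 2(7) + 4(14) = 14 + 56 = 70°C
Mismatches (positions where the bases are not complementary): 2 (at positions 2, 3)
Effective Tm = 70 − 2×4 = 70 − 8 = 62°C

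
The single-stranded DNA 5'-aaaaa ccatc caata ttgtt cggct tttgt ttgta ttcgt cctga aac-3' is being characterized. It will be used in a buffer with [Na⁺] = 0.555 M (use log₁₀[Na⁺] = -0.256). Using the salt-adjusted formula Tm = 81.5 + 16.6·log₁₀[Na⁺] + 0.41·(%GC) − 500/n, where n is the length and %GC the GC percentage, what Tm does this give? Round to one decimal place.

Length n = 48. Counting bases: G=7, A=13, T=18, C=10
G+C = 17, so %GC = 17/48 × 100 = 35.417%
Salt term: 16.6 × (-0.256) = -4.25
GC term: 0.41 × 35.417 = 14.521; length term: −500/48 = −10.417
Tm = 81.5 + (-4.25) + 14.521 − 10.417 = 81.354 → 81.4°C

81.4°C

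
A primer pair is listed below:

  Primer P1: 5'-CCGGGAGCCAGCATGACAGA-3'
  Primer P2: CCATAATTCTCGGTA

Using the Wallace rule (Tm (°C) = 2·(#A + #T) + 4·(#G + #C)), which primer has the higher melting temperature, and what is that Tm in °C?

Primer P1: A+T=7, G+C=13 → Tm = 2(7)+4(13) = 66°C
Primer P2: A+T=9, G+C=6 → Tm = 2(9)+4(6) = 42°C
66°C vs 42°C → primer P1 is higher.

Primer P1, 66°C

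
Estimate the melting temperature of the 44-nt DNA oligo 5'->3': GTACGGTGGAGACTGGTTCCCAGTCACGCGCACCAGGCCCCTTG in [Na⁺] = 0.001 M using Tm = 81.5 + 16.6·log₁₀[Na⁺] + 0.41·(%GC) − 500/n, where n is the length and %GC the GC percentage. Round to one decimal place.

47.4°C

Length n = 44. Scanning the sequence gives A=7, C=15, T=8, G=14.
G+C = 29, so %GC = 29/44 × 100 = 65.909%
Salt term: 16.6 × (-3) = -49.8
GC term: 0.41 × 65.909 = 27.023; length term: −500/44 = −11.364
Tm = 81.5 + (-49.8) + 27.023 − 11.364 = 47.359 → 47.4°C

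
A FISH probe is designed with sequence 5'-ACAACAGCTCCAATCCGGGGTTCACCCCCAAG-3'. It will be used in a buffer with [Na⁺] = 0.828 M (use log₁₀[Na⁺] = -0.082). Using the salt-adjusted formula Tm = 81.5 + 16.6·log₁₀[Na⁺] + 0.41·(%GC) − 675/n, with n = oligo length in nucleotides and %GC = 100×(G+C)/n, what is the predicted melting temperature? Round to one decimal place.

83.4°C

Length n = 32. T=4, A=9, C=13, G=6
G+C = 19, so %GC = 19/32 × 100 = 59.375%
Salt term: 16.6 × (-0.082) = -1.361
GC term: 0.41 × 59.375 = 24.344; length term: −675/32 = −21.094
Tm = 81.5 + (-1.361) + 24.344 − 21.094 = 83.389 → 83.4°C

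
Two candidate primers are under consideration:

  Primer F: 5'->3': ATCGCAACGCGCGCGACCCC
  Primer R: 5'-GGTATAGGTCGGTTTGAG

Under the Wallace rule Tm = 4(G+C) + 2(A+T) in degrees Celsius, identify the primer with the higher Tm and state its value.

Primer F: A+T=5, G+C=15 → Tm = 2(5)+4(15) = 70°C
Primer R: A+T=9, G+C=9 → Tm = 2(9)+4(9) = 54°C
70°C vs 54°C → primer F is higher.

Primer F, 70°C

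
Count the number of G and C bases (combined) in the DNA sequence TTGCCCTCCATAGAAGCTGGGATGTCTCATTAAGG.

A=8, G=9, C=8, T=10
Total G or C: 9 + 8 = 17

17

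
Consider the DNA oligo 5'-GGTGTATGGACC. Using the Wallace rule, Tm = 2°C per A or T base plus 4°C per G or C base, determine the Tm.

38°C

Scanning the sequence gives A=2, C=2, T=3, G=5.
A+T = 5, G+C = 7
Tm = 2×5 + 4×7 = 38°C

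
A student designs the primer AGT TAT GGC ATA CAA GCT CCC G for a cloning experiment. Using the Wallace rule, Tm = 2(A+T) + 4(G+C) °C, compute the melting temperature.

Counting bases: G=5, A=6, T=5, C=6
So N_AT = 11 and N_GC = 11.
Tm = 4·11 + 2·11 = 44 + 22 = 66°C

66°C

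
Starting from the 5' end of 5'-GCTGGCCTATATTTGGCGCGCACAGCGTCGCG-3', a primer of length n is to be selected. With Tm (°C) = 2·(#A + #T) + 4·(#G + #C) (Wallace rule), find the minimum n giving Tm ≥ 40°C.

n = 14

First 13 bases: GCTGGCCTATATT → Tm = 38°C (< 40°C)
First 14 bases: GCTGGCCTATATTT → Tm = 40°C (≥ 40°C)
Each additional base adds 2°C (A/T) or 4°C (G/C), so Tm is non-decreasing in n; n = 14 is the first length to reach 40°C.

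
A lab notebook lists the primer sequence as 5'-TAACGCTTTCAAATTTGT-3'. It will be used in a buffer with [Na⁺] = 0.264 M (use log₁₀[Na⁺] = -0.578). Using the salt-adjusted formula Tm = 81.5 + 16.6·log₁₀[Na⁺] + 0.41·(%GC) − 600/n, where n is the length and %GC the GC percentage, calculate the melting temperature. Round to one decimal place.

Length n = 18. Scanning the sequence gives G=2, T=8, A=5, C=3.
G+C = 5, so %GC = 5/18 × 100 = 27.778%
Salt term: 16.6 × (-0.578) = -9.595
GC term: 0.41 × 27.778 = 11.389; length term: −600/18 = −33.333
Tm = 81.5 + (-9.595) + 11.389 − 33.333 = 49.961 → 50.0°C

50.0°C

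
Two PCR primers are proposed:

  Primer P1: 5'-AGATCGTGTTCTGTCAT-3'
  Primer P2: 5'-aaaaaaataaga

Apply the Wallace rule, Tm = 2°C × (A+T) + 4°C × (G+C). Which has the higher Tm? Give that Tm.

Primer P1: A+T=10, G+C=7 → Tm = 2(10)+4(7) = 48°C
Primer P2: A+T=11, G+C=1 → Tm = 2(11)+4(1) = 26°C
48°C vs 26°C → primer P1 is higher.

Primer P1, 48°C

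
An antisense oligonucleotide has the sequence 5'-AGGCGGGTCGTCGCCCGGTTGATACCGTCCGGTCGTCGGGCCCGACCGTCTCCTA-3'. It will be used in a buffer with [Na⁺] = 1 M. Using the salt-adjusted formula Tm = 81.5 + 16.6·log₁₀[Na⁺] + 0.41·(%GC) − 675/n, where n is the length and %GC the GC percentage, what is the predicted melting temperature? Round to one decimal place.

Length n = 55. Base counts: C=20, G=19, A=5, T=11
G+C = 39, so %GC = 39/55 × 100 = 70.909%
Salt term: 16.6 × (0) = 0
GC term: 0.41 × 70.909 = 29.073; length term: −675/55 = −12.273
Tm = 81.5 + (0) + 29.073 − 12.273 = 98.3 → 98.3°C

98.3°C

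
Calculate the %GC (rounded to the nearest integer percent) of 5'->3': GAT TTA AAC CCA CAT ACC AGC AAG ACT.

G=3, T=5, C=8, A=11
G+C = 3 + 8 = 11 out of 27 bases
%GC = 11/27 × 100 = 40.74% ≈ 41%

41%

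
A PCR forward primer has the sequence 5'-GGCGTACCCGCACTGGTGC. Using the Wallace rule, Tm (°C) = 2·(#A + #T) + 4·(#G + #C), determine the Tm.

Base counts: C=7, T=3, A=2, G=7
AT pairs contribute 5, GC pairs contribute 14.
Tm = 4·14 + 2·5 = 56 + 10 = 66°C

66°C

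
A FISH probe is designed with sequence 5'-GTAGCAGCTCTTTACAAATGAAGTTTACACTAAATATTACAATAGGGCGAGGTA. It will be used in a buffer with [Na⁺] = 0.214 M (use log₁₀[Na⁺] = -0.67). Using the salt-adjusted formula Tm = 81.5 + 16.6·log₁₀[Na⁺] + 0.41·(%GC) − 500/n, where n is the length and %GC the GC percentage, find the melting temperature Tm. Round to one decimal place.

75.5°C

Length n = 54. Counting bases: G=11, A=20, C=8, T=15
G+C = 19, so %GC = 19/54 × 100 = 35.185%
Salt term: 16.6 × (-0.67) = -11.122
GC term: 0.41 × 35.185 = 14.426; length term: −500/54 = −9.259
Tm = 81.5 + (-11.122) + 14.426 − 9.259 = 75.545 → 75.5°C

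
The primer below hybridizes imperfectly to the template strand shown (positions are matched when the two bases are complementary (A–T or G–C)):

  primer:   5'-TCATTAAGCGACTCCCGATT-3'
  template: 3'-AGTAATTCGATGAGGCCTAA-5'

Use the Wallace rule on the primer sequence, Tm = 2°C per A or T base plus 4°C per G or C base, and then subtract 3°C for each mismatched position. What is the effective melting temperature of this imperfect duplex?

Primer base counts: A=5, T=6, G=3, C=6 → A+T=11, G+C=9
Perfect-match Tm = 2(11) + 4(9) = 22 + 36 = 58°C
Mismatches (positions where the bases are not complementary): 2 (at positions 10, 16)
Effective Tm = 58 − 2×3 = 58 − 6 = 52°C

52°C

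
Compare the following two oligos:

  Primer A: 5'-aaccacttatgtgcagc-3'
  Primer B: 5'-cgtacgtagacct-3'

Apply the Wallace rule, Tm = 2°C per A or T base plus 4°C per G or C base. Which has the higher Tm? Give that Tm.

Primer A: A+T=9, G+C=8 → Tm = 2(9)+4(8) = 50°C
Primer B: A+T=6, G+C=7 → Tm = 2(6)+4(7) = 40°C
50°C vs 40°C → primer A is higher.

Primer A, 50°C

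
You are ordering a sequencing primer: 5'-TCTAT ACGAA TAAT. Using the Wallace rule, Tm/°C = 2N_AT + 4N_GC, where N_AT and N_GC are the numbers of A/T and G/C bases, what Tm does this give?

Base counts: A=6, T=5, G=1, C=2
A+T = 11, G+C = 3
Tm = 2×11 + 4×3 = 34°C

34°C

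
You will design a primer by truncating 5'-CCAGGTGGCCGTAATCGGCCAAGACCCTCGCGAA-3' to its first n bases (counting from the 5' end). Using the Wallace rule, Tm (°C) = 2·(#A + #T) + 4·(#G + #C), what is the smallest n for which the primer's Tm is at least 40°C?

n = 11

First 10 bases: CCAGGTGGCC → Tm = 36°C (< 40°C)
First 11 bases: CCAGGTGGCCG → Tm = 40°C (≥ 40°C)
Each additional base adds 2°C (A/T) or 4°C (G/C), so Tm is non-decreasing in n; n = 11 is the first length to reach 40°C.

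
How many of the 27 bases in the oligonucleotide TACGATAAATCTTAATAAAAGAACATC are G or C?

Base counts: T=7, A=14, G=2, C=4
G+C = 2 + 4 = 6

6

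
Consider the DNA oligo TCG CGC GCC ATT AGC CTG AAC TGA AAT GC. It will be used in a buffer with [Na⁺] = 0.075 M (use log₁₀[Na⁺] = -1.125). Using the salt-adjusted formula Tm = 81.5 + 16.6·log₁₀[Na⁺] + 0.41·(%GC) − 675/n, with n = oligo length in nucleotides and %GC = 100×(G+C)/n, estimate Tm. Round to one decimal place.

Length n = 29. Counting bases: A=7, C=9, T=6, G=7
G+C = 16, so %GC = 16/29 × 100 = 55.172%
Salt term: 16.6 × (-1.125) = -18.675
GC term: 0.41 × 55.172 = 22.621; length term: −675/29 = −23.276
Tm = 81.5 + (-18.675) + 22.621 − 23.276 = 62.17 → 62.2°C

62.2°C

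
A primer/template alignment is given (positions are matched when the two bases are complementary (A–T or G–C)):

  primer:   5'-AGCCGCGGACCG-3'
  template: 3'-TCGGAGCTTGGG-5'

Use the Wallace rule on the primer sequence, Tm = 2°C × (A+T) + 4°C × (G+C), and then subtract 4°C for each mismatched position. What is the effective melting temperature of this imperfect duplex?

Primer base counts: A=2, T=0, G=5, C=5 → A+T=2, G+C=10
Perfect-match Tm = 2(2) + 4(10) = 4 + 40 = 44°C
Mismatches (positions where the bases are not complementary): 3 (at positions 5, 8, 12)
Effective Tm = 44 − 3×4 = 44 − 12 = 32°C

32°C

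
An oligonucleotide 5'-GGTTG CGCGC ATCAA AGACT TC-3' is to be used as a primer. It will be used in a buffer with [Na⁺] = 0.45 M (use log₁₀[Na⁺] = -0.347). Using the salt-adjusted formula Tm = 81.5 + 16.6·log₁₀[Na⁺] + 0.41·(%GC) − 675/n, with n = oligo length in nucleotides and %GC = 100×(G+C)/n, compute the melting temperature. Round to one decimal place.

67.4°C

Length n = 22. Base counts: C=6, G=6, T=5, A=5
G+C = 12, so %GC = 12/22 × 100 = 54.545%
Salt term: 16.6 × (-0.347) = -5.76
GC term: 0.41 × 54.545 = 22.363; length term: −675/22 = −30.682
Tm = 81.5 + (-5.76) + 22.363 − 30.682 = 67.421 → 67.4°C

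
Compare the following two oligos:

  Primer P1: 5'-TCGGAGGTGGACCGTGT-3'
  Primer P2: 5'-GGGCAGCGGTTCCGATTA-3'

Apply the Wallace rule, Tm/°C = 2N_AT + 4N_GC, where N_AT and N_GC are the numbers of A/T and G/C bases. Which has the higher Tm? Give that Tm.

Primer P1: A+T=6, G+C=11 → Tm = 2(6)+4(11) = 56°C
Primer P2: A+T=7, G+C=11 → Tm = 2(7)+4(11) = 58°C
56°C vs 58°C → primer P2 is higher.

Primer P2, 58°C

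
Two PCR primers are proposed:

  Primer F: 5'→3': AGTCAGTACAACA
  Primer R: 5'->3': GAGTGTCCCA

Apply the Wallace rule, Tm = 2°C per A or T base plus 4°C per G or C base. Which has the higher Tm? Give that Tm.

Primer F, 36°C

Primer F: A+T=8, G+C=5 → Tm = 2(8)+4(5) = 36°C
Primer R: A+T=4, G+C=6 → Tm = 2(4)+4(6) = 32°C
36°C vs 32°C → primer F is higher.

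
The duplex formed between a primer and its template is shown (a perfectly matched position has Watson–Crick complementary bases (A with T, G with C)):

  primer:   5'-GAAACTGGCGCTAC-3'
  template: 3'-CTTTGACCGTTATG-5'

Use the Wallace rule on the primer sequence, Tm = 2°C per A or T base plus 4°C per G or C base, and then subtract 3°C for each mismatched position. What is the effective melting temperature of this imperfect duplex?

38°C

Primer base counts: A=4, T=2, G=4, C=4 → A+T=6, G+C=8
Perfect-match Tm = 2(6) + 4(8) = 12 + 32 = 44°C
Mismatches (positions where the bases are not complementary): 2 (at positions 10, 11)
Effective Tm = 44 − 2×3 = 44 − 6 = 38°C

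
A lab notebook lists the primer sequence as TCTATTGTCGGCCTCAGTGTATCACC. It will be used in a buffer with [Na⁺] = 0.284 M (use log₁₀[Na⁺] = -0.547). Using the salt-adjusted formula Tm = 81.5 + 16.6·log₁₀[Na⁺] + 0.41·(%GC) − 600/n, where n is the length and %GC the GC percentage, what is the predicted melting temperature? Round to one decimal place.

Length n = 26. Counting bases: A=4, G=5, T=9, C=8
G+C = 13, so %GC = 13/26 × 100 = 50%
Salt term: 16.6 × (-0.547) = -9.08
GC term: 0.41 × 50 = 20.5; length term: −600/26 = −23.077
Tm = 81.5 + (-9.08) + 20.5 − 23.077 = 69.843 → 69.8°C

69.8°C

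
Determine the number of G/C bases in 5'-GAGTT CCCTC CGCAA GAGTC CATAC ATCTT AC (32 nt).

C=11, T=8, A=8, G=5
Total G or C: 5 + 11 = 16

16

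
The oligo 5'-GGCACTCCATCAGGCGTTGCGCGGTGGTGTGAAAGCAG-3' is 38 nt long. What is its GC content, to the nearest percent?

Counting bases: G=15, A=7, C=9, T=7
G+C = 15 + 9 = 24 out of 38 bases
%GC = 24/38 × 100 = 63.16% ≈ 63%

63%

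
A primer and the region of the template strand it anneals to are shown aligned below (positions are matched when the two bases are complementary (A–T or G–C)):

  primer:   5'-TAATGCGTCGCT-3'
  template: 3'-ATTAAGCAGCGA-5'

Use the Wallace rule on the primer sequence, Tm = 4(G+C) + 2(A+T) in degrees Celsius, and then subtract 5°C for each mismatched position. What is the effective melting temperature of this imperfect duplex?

31°C

Primer base counts: A=2, T=4, G=3, C=3 → A+T=6, G+C=6
Perfect-match Tm = 2(6) + 4(6) = 12 + 24 = 36°C
Mismatches (positions where the bases are not complementary): 1 (at position 5)
Effective Tm = 36 − 1×5 = 36 − 5 = 31°C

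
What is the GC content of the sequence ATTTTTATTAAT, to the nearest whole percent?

0%

Base counts: G=0, T=8, A=4, C=0
G+C = 0 + 0 = 0 out of 12 bases
%GC = 0/12 × 100 = 0% ≈ 0%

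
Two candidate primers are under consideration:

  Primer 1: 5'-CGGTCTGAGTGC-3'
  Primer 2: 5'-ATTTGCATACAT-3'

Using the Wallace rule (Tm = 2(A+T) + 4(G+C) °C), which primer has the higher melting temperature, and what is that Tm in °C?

Primer 1: A+T=4, G+C=8 → Tm = 2(4)+4(8) = 40°C
Primer 2: A+T=9, G+C=3 → Tm = 2(9)+4(3) = 30°C
40°C vs 30°C → primer 1 is higher.

Primer 1, 40°C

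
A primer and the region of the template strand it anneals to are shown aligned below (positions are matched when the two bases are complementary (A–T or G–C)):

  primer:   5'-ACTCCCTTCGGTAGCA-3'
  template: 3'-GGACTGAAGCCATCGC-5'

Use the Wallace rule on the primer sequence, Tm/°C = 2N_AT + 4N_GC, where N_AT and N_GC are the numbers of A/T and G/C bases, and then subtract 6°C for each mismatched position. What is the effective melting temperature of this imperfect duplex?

Primer base counts: A=3, T=4, G=3, C=6 → A+T=7, G+C=9
Perfect-match Tm = 2(7) + 4(9) = 14 + 36 = 50°C
Mismatches (positions where the bases are not complementary): 4 (at positions 1, 4, 5, 16)
Effective Tm = 50 − 4×6 = 50 − 24 = 26°C

26°C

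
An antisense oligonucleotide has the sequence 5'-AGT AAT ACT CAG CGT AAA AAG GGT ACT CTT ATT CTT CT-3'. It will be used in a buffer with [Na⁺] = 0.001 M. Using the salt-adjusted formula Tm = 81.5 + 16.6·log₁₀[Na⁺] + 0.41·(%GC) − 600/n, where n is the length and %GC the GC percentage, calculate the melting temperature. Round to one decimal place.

Length n = 38. C=7, G=6, A=12, T=13
G+C = 13, so %GC = 13/38 × 100 = 34.211%
Salt term: 16.6 × (-3) = -49.8
GC term: 0.41 × 34.211 = 14.027; length term: −600/38 = −15.789
Tm = 81.5 + (-49.8) + 14.027 − 15.789 = 29.938 → 29.9°C

29.9°C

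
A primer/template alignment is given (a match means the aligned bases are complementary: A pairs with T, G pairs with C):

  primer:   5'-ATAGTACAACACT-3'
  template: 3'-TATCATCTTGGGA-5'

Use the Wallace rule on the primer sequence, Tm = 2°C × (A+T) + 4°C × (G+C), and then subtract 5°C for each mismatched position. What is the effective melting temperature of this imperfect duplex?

Primer base counts: A=6, T=3, G=1, C=3 → A+T=9, G+C=4
Perfect-match Tm = 2(9) + 4(4) = 18 + 16 = 34°C
Mismatches (positions where the bases are not complementary): 2 (at positions 7, 11)
Effective Tm = 34 − 2×5 = 34 − 10 = 24°C

24°C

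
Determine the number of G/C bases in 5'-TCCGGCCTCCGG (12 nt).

10

Base counts: G=4, A=0, T=2, C=6
Total G or C: 4 + 6 = 10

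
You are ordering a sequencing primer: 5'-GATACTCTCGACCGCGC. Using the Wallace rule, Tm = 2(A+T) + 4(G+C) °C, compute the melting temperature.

56°C

T=3, G=4, A=3, C=7
So N_AT = 6 and N_GC = 11.
Tm = 2×6 + 4×11 = 56°C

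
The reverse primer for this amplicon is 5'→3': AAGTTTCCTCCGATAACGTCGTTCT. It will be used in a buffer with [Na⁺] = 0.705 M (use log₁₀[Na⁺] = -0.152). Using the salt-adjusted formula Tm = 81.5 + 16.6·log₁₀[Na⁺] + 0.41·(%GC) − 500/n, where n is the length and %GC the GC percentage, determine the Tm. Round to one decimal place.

77.0°C

Length n = 25. Base counts: A=5, T=9, C=7, G=4
G+C = 11, so %GC = 11/25 × 100 = 44%
Salt term: 16.6 × (-0.152) = -2.523
GC term: 0.41 × 44 = 18.04; length term: −500/25 = −20
Tm = 81.5 + (-2.523) + 18.04 − 20 = 77.017 → 77.0°C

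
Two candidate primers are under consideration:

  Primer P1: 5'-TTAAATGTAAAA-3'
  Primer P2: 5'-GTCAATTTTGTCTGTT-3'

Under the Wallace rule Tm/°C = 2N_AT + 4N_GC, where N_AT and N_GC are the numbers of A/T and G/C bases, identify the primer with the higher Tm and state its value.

Primer P2, 42°C

Primer P1: A+T=11, G+C=1 → Tm = 2(11)+4(1) = 26°C
Primer P2: A+T=11, G+C=5 → Tm = 2(11)+4(5) = 42°C
26°C vs 42°C → primer P2 is higher.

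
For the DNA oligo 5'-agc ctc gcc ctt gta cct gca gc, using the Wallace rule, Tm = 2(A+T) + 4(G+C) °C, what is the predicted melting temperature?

76°C

Counting bases: G=5, T=5, C=10, A=3
So N_AT = 8 and N_GC = 15.
Tm = 4·15 + 2·8 = 60 + 16 = 76°C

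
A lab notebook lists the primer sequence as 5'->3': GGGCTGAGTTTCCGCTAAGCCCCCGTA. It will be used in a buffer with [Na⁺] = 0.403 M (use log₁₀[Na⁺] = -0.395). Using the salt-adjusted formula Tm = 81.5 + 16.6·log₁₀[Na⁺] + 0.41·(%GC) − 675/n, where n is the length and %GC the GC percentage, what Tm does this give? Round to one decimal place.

Length n = 27. Counting bases: T=6, A=4, G=8, C=9
G+C = 17, so %GC = 17/27 × 100 = 62.963%
Salt term: 16.6 × (-0.395) = -6.557
GC term: 0.41 × 62.963 = 25.815; length term: −675/27 = −25
Tm = 81.5 + (-6.557) + 25.815 − 25 = 75.758 → 75.8°C

75.8°C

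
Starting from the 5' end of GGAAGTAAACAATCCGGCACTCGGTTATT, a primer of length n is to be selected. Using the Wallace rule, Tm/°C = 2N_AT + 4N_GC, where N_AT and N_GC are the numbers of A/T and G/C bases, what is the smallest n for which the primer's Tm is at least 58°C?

n = 20

First 19 bases: GGAAGTAAACAATCCGGCA → Tm = 56°C (< 58°C)
First 20 bases: GGAAGTAAACAATCCGGCAC → Tm = 60°C (≥ 58°C)
Each additional base adds 2°C (A/T) or 4°C (G/C), so Tm is non-decreasing in n; n = 20 is the first length to reach 58°C.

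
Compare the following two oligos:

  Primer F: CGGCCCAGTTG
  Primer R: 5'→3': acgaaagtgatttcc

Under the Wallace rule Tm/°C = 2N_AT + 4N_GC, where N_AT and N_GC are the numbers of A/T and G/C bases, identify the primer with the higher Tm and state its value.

Primer F: A+T=3, G+C=8 → Tm = 2(3)+4(8) = 38°C
Primer R: A+T=9, G+C=6 → Tm = 2(9)+4(6) = 42°C
38°C vs 42°C → primer R is higher.

Primer R, 42°C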